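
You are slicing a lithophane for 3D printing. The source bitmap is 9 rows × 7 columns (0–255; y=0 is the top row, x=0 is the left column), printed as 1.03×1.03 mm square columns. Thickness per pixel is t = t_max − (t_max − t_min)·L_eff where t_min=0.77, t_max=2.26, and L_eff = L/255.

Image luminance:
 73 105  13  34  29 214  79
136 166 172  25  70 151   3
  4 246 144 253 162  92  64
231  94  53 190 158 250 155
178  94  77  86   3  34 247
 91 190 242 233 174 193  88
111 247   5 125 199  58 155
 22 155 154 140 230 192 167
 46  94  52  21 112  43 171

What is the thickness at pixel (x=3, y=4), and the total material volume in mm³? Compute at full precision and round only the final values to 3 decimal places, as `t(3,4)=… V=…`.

span = t_max - t_min = 2.26 - 0.77 = 1.490
L(3,4) = 86, L_eff = 86/255 = 0.337255
t(3,4) = 2.26 - 1.490·0.337255 = 1.757
Σt over all 9·7 pixels = 493847/5100 ≈ 96.8327451
V = pitch²·Σt = 1.03²·493847/5100 = 102.730

t(3,4)=1.757 V=102.730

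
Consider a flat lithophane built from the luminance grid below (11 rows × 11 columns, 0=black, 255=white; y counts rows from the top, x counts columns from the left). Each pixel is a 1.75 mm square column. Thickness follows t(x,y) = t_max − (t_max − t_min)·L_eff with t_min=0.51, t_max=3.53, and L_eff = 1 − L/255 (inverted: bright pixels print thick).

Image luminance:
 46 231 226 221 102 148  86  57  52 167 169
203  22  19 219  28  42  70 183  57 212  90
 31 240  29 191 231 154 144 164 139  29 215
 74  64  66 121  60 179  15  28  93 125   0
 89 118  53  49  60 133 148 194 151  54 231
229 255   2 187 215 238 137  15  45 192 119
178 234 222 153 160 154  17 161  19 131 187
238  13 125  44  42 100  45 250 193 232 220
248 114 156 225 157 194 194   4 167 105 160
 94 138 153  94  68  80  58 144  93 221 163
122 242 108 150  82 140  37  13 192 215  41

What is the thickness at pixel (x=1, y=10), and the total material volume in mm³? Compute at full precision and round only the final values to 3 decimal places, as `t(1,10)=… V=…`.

span = t_max - t_min = 3.53 - 0.51 = 3.020
L(1,10) = 242, L_eff = 1 - 242/255 = 0.050980 (inverted)
t(1,10) = 3.53 - 3.020·0.050980 = 3.376
Σt over all 11·11 pixels = 6238297/25500 ≈ 244.6390980
V = pitch²·Σt = 1.75²·6238297/25500 = 749.207

t(1,10)=3.376 V=749.207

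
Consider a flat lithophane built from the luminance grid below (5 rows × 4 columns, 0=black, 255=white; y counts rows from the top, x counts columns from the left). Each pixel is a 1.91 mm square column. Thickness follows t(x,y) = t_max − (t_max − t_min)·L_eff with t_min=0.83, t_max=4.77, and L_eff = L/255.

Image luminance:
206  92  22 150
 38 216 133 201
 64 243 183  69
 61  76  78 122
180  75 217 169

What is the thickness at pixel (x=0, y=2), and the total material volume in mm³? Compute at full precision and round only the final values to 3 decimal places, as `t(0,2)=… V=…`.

t(0,2)=3.781 V=201.757

span = t_max - t_min = 4.77 - 0.83 = 3.940
L(0,2) = 64, L_eff = 64/255 = 0.250980
t(0,2) = 4.77 - 3.940·0.250980 = 3.781
Σt over all 5·4 pixels = 47009/850 ≈ 55.3047059
V = pitch²·Σt = 1.91²·47009/850 = 201.757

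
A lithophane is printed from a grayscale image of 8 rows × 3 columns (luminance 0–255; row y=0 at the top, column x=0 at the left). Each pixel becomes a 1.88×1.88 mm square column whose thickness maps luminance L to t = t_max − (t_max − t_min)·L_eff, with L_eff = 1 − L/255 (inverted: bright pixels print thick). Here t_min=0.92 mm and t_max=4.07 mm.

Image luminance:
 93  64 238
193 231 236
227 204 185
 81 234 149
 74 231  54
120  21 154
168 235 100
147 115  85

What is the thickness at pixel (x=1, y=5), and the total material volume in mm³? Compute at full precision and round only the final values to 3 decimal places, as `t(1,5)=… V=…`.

t(1,5)=1.179 V=236.919

span = t_max - t_min = 4.07 - 0.92 = 3.150
L(1,5) = 21, L_eff = 1 - 21/255 = 0.917647 (inverted)
t(1,5) = 4.07 - 3.150·0.917647 = 1.179
Σt over all 8·3 pixels = 22791/340 ≈ 67.0323529
V = pitch²·Σt = 1.88²·22791/340 = 236.919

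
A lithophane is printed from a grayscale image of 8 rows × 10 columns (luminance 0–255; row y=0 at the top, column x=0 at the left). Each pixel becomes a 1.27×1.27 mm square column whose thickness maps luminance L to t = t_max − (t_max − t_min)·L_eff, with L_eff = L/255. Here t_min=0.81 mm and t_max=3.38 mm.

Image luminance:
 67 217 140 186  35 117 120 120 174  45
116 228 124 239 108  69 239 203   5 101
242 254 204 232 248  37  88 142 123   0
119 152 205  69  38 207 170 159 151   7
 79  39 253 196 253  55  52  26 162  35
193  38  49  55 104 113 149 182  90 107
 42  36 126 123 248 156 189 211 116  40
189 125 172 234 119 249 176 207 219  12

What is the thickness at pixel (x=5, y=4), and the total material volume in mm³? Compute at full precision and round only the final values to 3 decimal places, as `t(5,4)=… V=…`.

t(5,4)=2.826 V=261.885

span = t_max - t_min = 3.38 - 0.81 = 2.570
L(5,4) = 55, L_eff = 55/255 = 0.215686
t(5,4) = 3.38 - 2.570·0.215686 = 2.826
Σt over all 8·10 pixels = 1380139/8500 ≈ 162.3692941
V = pitch²·Σt = 1.27²·1380139/8500 = 261.885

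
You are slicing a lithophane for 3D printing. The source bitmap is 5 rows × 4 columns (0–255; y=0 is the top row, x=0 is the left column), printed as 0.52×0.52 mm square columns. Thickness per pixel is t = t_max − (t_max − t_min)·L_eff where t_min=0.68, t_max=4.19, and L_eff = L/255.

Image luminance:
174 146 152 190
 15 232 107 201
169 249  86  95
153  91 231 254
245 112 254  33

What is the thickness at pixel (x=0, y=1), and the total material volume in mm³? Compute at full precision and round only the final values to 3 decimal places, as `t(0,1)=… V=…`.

t(0,1)=3.984 V=10.790

span = t_max - t_min = 4.19 - 0.68 = 3.510
L(0,1) = 15, L_eff = 15/255 = 0.058824
t(0,1) = 4.19 - 3.510·0.058824 = 3.984
Σt over all 5·4 pixels = 339187/8500 ≈ 39.9043529
V = pitch²·Σt = 0.52²·339187/8500 = 10.790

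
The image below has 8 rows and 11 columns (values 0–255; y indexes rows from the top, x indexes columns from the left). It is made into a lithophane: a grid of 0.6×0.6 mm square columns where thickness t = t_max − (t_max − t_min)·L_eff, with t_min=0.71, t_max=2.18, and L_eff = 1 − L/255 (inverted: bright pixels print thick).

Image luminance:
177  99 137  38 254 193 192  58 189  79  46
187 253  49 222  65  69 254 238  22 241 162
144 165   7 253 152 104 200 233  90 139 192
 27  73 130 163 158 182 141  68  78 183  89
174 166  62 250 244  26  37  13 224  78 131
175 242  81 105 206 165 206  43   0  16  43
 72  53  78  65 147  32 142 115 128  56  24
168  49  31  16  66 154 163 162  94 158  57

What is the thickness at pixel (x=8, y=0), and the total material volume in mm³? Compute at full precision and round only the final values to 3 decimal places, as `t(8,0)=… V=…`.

t(8,0)=1.800 V=45.138

span = t_max - t_min = 2.18 - 0.71 = 1.470
L(8,0) = 189, L_eff = 1 - 189/255 = 0.258824 (inverted)
t(8,0) = 2.18 - 1.470·0.258824 = 1.800
Σt over all 8·11 pixels = 266442/2125 ≈ 125.3844706
V = pitch²·Σt = 0.6²·266442/2125 = 45.138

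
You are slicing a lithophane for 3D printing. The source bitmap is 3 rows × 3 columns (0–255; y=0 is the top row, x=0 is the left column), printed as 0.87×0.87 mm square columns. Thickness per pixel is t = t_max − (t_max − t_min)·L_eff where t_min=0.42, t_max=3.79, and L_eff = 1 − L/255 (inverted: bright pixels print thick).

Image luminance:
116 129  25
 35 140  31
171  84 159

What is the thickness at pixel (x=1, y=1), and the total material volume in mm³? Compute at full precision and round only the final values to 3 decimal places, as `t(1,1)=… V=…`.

span = t_max - t_min = 3.79 - 0.42 = 3.370
L(1,1) = 140, L_eff = 1 - 140/255 = 0.450980 (inverted)
t(1,1) = 3.79 - 3.370·0.450980 = 2.270
Σt over all 3·3 pixels = 19816/1275 ≈ 15.5419608
V = pitch²·Σt = 0.87²·19816/1275 = 11.764

t(1,1)=2.270 V=11.764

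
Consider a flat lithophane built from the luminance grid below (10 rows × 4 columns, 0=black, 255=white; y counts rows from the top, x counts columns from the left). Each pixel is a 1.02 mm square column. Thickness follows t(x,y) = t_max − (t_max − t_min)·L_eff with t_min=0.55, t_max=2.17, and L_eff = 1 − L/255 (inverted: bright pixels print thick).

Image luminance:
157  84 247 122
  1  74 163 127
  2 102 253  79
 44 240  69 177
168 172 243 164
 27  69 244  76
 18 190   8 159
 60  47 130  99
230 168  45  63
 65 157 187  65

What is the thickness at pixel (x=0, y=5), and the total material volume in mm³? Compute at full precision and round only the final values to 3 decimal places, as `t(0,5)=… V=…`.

span = t_max - t_min = 2.17 - 0.55 = 1.620
L(0,5) = 27, L_eff = 1 - 27/255 = 0.894118 (inverted)
t(0,5) = 2.17 - 1.620·0.894118 = 0.722
Σt over all 10·4 pixels = 44593/850 ≈ 52.4623529
V = pitch²·Σt = 1.02²·44593/850 = 54.582

t(0,5)=0.722 V=54.582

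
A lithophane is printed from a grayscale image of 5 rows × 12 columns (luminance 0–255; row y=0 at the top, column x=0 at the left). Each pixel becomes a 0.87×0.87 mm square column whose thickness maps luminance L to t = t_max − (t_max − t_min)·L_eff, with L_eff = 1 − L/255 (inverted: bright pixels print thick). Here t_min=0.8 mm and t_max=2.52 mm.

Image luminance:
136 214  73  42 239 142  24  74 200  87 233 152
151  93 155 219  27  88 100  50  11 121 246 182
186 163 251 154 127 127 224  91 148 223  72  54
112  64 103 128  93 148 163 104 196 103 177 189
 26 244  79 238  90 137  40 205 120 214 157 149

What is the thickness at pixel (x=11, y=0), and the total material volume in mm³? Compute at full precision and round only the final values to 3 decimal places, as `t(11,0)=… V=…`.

t(11,0)=1.825 V=77.981

span = t_max - t_min = 2.52 - 0.8 = 1.720
L(11,0) = 152, L_eff = 1 - 152/255 = 0.403922 (inverted)
t(11,0) = 2.52 - 1.720·0.403922 = 1.825
Σt over all 5·12 pixels = 656794/6375 ≈ 103.0265098
V = pitch²·Σt = 0.87²·656794/6375 = 77.981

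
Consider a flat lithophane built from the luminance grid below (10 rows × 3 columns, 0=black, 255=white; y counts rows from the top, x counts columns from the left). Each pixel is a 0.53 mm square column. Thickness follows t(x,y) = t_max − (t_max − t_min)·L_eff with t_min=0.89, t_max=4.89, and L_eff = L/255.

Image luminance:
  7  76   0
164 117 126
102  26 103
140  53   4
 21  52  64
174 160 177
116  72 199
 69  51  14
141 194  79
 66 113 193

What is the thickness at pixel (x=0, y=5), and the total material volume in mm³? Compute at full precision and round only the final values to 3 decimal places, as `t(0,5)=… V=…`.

t(0,5)=2.161 V=28.549

span = t_max - t_min = 4.89 - 0.89 = 4.000
L(0,5) = 174, L_eff = 174/255 = 0.682353
t(0,5) = 4.89 - 4.000·0.682353 = 2.161
Σt over all 10·3 pixels = 3049/30 ≈ 101.6333333
V = pitch²·Σt = 0.53²·3049/30 = 28.549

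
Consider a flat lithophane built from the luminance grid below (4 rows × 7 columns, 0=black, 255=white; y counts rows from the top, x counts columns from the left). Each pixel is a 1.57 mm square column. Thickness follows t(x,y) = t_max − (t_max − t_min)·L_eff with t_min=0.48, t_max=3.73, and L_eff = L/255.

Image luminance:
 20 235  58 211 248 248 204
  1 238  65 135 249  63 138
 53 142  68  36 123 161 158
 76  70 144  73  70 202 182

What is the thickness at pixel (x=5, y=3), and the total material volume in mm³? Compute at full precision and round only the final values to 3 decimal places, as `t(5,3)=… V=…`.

span = t_max - t_min = 3.73 - 0.48 = 3.250
L(5,3) = 202, L_eff = 202/255 = 0.792157
t(5,3) = 3.73 - 3.250·0.792157 = 1.155
Σt over all 4·7 pixels = 294029/5100 ≈ 57.6527451
V = pitch²·Σt = 1.57²·294029/5100 = 142.108

t(5,3)=1.155 V=142.108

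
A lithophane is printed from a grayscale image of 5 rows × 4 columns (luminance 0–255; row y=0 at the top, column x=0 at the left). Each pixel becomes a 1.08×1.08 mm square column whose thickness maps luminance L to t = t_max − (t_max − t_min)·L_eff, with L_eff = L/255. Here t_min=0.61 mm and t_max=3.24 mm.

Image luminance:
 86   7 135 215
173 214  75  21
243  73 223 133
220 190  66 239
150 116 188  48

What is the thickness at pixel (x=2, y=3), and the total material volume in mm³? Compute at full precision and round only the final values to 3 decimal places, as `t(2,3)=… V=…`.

span = t_max - t_min = 3.24 - 0.61 = 2.630
L(2,3) = 66, L_eff = 66/255 = 0.258824
t(2,3) = 3.24 - 2.630·0.258824 = 2.559
Σt over all 5·4 pixels = 182411/5100 ≈ 35.7668627
V = pitch²·Σt = 1.08²·182411/5100 = 41.718

t(2,3)=2.559 V=41.718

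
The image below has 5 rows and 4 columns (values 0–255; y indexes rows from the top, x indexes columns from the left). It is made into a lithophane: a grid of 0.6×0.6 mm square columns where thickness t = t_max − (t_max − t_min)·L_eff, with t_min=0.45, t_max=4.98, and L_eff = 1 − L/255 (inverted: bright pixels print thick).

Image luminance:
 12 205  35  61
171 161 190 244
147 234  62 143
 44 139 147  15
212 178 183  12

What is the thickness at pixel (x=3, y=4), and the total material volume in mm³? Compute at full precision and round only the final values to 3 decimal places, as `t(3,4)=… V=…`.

span = t_max - t_min = 4.98 - 0.45 = 4.530
L(3,4) = 12, L_eff = 1 - 12/255 = 0.952941 (inverted)
t(3,4) = 4.98 - 4.530·0.952941 = 0.663
Σt over all 5·4 pixels = 93669/1700 ≈ 55.0994118
V = pitch²·Σt = 0.6²·93669/1700 = 19.836

t(3,4)=0.663 V=19.836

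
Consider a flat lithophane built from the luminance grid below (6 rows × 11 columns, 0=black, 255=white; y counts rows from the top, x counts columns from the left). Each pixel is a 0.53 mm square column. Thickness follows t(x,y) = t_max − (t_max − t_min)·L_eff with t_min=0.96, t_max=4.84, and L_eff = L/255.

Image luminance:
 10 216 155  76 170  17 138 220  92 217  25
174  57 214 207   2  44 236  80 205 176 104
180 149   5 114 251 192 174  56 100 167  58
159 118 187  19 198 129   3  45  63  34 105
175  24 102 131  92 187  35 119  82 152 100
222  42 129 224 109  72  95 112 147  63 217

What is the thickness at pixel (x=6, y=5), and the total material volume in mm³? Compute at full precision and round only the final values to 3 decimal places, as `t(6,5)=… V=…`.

t(6,5)=3.395 V=55.658

span = t_max - t_min = 4.84 - 0.96 = 3.880
L(6,5) = 95, L_eff = 95/255 = 0.372549
t(6,5) = 4.84 - 3.880·0.372549 = 3.395
Σt over all 6·11 pixels = 1263146/6375 ≈ 198.1405490
V = pitch²·Σt = 0.53²·1263146/6375 = 55.658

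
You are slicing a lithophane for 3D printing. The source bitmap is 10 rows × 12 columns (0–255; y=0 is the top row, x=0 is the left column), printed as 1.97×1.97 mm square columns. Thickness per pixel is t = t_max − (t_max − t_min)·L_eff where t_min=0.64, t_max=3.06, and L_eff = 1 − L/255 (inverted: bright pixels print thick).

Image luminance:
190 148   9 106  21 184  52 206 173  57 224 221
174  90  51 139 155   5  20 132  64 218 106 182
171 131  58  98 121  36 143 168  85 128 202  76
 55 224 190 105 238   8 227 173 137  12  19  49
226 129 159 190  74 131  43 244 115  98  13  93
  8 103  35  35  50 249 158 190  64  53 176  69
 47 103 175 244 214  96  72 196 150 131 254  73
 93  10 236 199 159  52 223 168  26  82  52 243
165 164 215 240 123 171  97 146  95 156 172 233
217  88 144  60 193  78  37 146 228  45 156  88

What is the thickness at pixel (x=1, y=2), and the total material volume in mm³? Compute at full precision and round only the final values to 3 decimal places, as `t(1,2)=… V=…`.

t(1,2)=1.883 V=859.387

span = t_max - t_min = 3.06 - 0.64 = 2.420
L(1,2) = 131, L_eff = 1 - 131/255 = 0.486275 (inverted)
t(1,2) = 3.06 - 2.420·0.486275 = 1.883
Σt over all 10·12 pixels = 2823361/12750 ≈ 221.4400784
V = pitch²·Σt = 1.97²·2823361/12750 = 859.387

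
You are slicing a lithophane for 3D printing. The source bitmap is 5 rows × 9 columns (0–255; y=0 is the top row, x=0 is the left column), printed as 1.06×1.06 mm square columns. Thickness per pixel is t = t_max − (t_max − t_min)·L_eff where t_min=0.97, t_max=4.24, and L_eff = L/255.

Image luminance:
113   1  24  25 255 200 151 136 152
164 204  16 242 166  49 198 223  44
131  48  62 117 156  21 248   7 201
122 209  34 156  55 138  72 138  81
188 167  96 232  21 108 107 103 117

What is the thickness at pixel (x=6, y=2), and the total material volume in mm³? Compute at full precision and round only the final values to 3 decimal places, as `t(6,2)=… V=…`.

span = t_max - t_min = 4.24 - 0.97 = 3.270
L(6,2) = 248, L_eff = 248/255 = 0.972549
t(6,2) = 4.24 - 3.270·0.972549 = 1.060
Σt over all 5·9 pixels = 511259/4250 ≈ 120.2962353
V = pitch²·Σt = 1.06²·511259/4250 = 135.165

t(6,2)=1.060 V=135.165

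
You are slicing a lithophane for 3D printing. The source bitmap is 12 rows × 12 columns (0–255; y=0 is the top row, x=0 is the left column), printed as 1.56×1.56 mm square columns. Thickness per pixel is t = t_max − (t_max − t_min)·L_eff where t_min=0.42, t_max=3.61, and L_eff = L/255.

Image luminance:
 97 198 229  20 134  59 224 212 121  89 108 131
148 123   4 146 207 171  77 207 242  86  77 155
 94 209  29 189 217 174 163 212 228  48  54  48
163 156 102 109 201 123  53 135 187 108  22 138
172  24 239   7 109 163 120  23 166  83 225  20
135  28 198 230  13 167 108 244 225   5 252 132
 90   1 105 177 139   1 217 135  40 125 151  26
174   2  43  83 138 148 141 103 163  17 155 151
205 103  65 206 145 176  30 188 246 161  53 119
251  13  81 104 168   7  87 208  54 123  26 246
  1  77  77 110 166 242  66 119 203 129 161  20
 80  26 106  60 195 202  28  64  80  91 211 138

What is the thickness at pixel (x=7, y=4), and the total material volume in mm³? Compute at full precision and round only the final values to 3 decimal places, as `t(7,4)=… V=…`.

span = t_max - t_min = 3.61 - 0.42 = 3.190
L(7,4) = 23, L_eff = 23/255 = 0.090196
t(7,4) = 3.61 - 3.190·0.090196 = 3.322
Σt over all 12·12 pixels = 2530479/8500 ≈ 297.7034118
V = pitch²·Σt = 1.56²·2530479/8500 = 724.491

t(7,4)=3.322 V=724.491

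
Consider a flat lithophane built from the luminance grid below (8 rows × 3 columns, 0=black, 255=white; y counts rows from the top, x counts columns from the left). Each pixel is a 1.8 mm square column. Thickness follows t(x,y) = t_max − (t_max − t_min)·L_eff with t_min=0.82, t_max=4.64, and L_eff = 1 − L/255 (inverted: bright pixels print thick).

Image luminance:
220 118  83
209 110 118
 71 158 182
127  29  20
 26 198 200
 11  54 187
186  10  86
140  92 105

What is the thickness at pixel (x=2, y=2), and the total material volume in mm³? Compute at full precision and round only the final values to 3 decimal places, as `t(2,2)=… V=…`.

span = t_max - t_min = 4.64 - 0.82 = 3.820
L(2,2) = 182, L_eff = 1 - 182/255 = 0.286275 (inverted)
t(2,2) = 4.64 - 3.820·0.286275 = 3.546
Σt over all 8·3 pixels = 77426/1275 ≈ 60.7262745
V = pitch²·Σt = 1.8²·77426/1275 = 196.753

t(2,2)=3.546 V=196.753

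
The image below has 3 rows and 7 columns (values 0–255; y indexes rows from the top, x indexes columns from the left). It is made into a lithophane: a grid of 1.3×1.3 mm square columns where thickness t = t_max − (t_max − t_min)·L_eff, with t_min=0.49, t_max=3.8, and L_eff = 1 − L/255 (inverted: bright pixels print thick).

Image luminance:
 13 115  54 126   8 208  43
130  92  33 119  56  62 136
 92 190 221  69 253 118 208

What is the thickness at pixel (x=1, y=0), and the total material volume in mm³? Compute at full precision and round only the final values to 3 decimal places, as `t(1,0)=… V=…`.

t(1,0)=1.983 V=68.854

span = t_max - t_min = 3.8 - 0.49 = 3.310
L(1,0) = 115, L_eff = 1 - 115/255 = 0.549020 (inverted)
t(1,0) = 3.8 - 3.310·0.549020 = 1.983
Σt over all 3·7 pixels = 40.742
V = pitch²·Σt = 1.3²·40.742 = 68.854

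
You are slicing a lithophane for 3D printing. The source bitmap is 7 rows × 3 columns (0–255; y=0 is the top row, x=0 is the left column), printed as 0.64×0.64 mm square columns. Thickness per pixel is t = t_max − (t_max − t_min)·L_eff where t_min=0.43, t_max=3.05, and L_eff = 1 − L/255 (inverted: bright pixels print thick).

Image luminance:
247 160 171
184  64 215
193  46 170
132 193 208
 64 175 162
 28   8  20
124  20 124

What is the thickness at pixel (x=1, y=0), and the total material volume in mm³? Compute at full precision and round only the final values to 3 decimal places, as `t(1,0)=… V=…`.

t(1,0)=2.074 V=15.095

span = t_max - t_min = 3.05 - 0.43 = 2.620
L(1,0) = 160, L_eff = 1 - 160/255 = 0.372549 (inverted)
t(1,0) = 3.05 - 2.620·0.372549 = 2.074
Σt over all 7·3 pixels = 939761/25500 ≈ 36.8533725
V = pitch²·Σt = 0.64²·939761/25500 = 15.095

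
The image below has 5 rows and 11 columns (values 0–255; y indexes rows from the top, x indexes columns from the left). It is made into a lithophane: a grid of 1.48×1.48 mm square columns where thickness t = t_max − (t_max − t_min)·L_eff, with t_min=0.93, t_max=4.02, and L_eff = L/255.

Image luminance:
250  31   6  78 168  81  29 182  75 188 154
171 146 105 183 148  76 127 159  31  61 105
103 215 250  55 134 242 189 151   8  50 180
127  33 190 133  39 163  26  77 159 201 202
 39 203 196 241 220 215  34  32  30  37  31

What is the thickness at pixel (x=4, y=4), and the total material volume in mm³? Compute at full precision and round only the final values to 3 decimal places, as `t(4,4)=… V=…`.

span = t_max - t_min = 4.02 - 0.93 = 3.090
L(4,4) = 220, L_eff = 220/255 = 0.862745
t(4,4) = 4.02 - 3.090·0.862745 = 1.354
Σt over all 5·11 pixels = 1183173/8500 ≈ 139.1968235
V = pitch²·Σt = 1.48²·1183173/8500 = 304.897

t(4,4)=1.354 V=304.897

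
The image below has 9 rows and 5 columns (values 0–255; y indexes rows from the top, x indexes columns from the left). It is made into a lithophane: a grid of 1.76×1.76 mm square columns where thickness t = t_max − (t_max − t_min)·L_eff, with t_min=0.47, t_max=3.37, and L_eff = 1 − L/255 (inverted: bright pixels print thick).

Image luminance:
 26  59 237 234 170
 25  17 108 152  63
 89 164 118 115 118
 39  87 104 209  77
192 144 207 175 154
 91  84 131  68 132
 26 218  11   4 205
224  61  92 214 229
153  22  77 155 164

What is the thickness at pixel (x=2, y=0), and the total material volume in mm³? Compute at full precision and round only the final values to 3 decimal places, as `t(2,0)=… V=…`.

span = t_max - t_min = 3.37 - 0.47 = 2.900
L(2,0) = 237, L_eff = 1 - 237/255 = 0.070588 (inverted)
t(2,0) = 3.37 - 2.900·0.070588 = 3.165
Σt over all 9·5 pixels = 423617/5100 ≈ 83.0621569
V = pitch²·Σt = 1.76²·423617/5100 = 257.293

t(2,0)=3.165 V=257.293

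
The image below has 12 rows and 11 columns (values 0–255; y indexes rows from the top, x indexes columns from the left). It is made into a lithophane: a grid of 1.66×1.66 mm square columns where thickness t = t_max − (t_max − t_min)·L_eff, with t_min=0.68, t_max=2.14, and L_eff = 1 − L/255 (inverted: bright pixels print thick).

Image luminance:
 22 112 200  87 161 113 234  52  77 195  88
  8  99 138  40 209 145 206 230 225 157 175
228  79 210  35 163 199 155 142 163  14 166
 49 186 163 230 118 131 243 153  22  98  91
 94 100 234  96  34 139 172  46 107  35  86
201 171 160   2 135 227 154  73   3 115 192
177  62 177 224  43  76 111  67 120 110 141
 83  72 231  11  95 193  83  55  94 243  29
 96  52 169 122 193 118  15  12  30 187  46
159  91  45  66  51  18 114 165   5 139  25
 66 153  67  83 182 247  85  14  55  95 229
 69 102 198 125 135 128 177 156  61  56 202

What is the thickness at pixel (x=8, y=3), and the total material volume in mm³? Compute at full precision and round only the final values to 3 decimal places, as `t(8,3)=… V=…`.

t(8,3)=0.806 V=494.839

span = t_max - t_min = 2.14 - 0.68 = 1.460
L(8,3) = 22, L_eff = 1 - 22/255 = 0.913725 (inverted)
t(8,3) = 2.14 - 1.460·0.913725 = 0.806
Σt over all 12·11 pixels = 763197/4250 ≈ 179.5757647
V = pitch²·Σt = 1.66²·763197/4250 = 494.839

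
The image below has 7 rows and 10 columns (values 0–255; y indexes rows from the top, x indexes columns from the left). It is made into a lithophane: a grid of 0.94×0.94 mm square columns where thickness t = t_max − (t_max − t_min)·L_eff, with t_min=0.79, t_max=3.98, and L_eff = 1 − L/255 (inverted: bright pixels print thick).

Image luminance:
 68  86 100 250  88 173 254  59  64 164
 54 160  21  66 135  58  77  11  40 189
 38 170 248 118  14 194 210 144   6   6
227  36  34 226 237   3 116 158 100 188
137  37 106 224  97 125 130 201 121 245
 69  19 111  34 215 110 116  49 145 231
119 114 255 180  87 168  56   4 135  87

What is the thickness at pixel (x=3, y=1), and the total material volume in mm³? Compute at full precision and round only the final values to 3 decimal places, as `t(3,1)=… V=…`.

t(3,1)=1.616 V=140.796

span = t_max - t_min = 3.98 - 0.79 = 3.190
L(3,1) = 66, L_eff = 1 - 66/255 = 0.741176 (inverted)
t(3,1) = 3.98 - 3.190·0.741176 = 1.616
Σt over all 7·10 pixels = 4063273/25500 ≈ 159.3440392
V = pitch²·Σt = 0.94²·4063273/25500 = 140.796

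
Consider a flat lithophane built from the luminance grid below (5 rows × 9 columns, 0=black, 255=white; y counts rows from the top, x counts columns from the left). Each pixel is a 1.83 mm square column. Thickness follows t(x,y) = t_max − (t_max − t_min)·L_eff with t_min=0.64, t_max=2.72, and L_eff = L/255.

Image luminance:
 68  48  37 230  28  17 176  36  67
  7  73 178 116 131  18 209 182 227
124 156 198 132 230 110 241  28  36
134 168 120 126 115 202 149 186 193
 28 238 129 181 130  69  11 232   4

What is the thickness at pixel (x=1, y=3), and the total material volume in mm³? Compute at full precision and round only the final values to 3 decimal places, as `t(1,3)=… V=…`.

span = t_max - t_min = 2.72 - 0.64 = 2.080
L(1,3) = 168, L_eff = 168/255 = 0.658824
t(1,3) = 2.72 - 2.080·0.658824 = 1.350
Σt over all 5·9 pixels = 493364/6375 ≈ 77.3904314
V = pitch²·Σt = 1.83²·493364/6375 = 259.173

t(1,3)=1.350 V=259.173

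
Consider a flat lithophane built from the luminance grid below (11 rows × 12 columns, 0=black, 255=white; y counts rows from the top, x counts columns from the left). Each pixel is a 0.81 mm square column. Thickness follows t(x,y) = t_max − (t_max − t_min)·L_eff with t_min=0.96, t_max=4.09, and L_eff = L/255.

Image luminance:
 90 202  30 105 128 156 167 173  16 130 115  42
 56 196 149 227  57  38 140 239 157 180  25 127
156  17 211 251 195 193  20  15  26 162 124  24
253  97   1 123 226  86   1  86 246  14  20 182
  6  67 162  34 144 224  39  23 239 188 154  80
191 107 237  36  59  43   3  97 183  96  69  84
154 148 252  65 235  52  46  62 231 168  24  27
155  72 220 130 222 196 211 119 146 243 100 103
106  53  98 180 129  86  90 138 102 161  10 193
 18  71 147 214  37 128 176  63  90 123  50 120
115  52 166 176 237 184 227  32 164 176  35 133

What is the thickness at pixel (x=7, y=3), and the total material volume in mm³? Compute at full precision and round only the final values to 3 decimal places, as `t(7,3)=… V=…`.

t(7,3)=3.034 V=226.168

span = t_max - t_min = 4.09 - 0.96 = 3.130
L(7,3) = 86, L_eff = 86/255 = 0.337255
t(7,3) = 4.09 - 3.130·0.337255 = 3.034
Σt over all 11·12 pixels = 146504/425 ≈ 344.7152941
V = pitch²·Σt = 0.81²·146504/425 = 226.168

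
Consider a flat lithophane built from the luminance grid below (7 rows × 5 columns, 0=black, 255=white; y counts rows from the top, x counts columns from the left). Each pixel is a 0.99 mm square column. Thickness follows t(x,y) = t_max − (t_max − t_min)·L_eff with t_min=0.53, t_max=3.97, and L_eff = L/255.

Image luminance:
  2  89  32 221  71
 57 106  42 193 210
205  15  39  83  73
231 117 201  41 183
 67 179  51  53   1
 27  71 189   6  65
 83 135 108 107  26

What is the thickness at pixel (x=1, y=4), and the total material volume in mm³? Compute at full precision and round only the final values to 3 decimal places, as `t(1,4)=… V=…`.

span = t_max - t_min = 3.97 - 0.53 = 3.440
L(1,4) = 179, L_eff = 179/255 = 0.701961
t(1,4) = 3.97 - 3.440·0.701961 = 1.555
Σt over all 7·5 pixels = 2380849/25500 ≈ 93.3666275
V = pitch²·Σt = 0.99²·2380849/25500 = 91.509

t(1,4)=1.555 V=91.509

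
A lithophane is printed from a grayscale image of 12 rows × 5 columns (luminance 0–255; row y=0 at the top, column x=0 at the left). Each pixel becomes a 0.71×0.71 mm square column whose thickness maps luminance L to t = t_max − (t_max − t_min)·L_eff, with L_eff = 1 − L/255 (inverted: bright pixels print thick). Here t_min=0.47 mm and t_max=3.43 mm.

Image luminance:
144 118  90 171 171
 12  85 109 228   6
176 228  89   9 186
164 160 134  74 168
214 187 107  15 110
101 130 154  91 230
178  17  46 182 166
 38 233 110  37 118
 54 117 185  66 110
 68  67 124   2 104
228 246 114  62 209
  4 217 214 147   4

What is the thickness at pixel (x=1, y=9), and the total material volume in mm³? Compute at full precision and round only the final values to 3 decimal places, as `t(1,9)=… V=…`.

span = t_max - t_min = 3.43 - 0.47 = 2.960
L(1,9) = 67, L_eff = 1 - 67/255 = 0.737255 (inverted)
t(1,9) = 3.43 - 2.960·0.737255 = 1.248
Σt over all 12·5 pixels = 722047/6375 ≈ 113.2622745
V = pitch²·Σt = 0.71²·722047/6375 = 57.096

t(1,9)=1.248 V=57.096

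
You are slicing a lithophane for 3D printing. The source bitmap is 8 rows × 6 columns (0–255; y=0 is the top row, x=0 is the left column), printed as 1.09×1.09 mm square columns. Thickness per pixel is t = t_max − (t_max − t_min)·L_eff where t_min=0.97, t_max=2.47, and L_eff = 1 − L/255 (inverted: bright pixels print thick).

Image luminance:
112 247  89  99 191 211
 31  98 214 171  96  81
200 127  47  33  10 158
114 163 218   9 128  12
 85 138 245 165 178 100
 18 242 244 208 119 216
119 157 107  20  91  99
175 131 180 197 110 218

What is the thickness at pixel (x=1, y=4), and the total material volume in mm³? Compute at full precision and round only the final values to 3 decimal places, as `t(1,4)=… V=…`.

t(1,4)=1.782 V=100.193

span = t_max - t_min = 2.47 - 0.97 = 1.500
L(1,4) = 138, L_eff = 1 - 138/255 = 0.458824 (inverted)
t(1,4) = 2.47 - 1.500·0.458824 = 1.782
Σt over all 8·6 pixels = 71681/850 ≈ 84.3305882
V = pitch²·Σt = 1.09²·71681/850 = 100.193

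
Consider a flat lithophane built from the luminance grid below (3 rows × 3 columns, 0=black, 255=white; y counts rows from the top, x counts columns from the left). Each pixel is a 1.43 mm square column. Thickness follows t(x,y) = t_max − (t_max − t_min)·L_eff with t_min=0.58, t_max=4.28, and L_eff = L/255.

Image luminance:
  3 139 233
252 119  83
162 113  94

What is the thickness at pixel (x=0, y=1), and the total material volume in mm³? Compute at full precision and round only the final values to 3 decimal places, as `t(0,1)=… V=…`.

t(0,1)=0.624 V=43.224

span = t_max - t_min = 4.28 - 0.58 = 3.700
L(0,1) = 252, L_eff = 252/255 = 0.988235
t(0,1) = 4.28 - 3.700·0.988235 = 0.624
Σt over all 3·3 pixels = 1078/51 ≈ 21.1372549
V = pitch²·Σt = 1.43²·1078/51 = 43.224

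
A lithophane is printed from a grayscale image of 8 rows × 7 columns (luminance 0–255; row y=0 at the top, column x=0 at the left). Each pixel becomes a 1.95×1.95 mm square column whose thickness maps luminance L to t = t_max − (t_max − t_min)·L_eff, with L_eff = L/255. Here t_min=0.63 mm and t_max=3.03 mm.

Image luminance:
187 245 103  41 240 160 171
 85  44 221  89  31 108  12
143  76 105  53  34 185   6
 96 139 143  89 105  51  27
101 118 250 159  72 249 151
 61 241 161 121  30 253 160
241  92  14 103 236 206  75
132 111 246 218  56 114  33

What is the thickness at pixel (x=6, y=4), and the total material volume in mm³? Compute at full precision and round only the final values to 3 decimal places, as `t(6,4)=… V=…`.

span = t_max - t_min = 3.03 - 0.63 = 2.400
L(6,4) = 151, L_eff = 151/255 = 0.592157
t(6,4) = 3.03 - 2.400·0.592157 = 1.609
Σt over all 8·7 pixels = 44142/425 ≈ 103.8635294
V = pitch²·Σt = 1.95²·44142/425 = 394.941

t(6,4)=1.609 V=394.941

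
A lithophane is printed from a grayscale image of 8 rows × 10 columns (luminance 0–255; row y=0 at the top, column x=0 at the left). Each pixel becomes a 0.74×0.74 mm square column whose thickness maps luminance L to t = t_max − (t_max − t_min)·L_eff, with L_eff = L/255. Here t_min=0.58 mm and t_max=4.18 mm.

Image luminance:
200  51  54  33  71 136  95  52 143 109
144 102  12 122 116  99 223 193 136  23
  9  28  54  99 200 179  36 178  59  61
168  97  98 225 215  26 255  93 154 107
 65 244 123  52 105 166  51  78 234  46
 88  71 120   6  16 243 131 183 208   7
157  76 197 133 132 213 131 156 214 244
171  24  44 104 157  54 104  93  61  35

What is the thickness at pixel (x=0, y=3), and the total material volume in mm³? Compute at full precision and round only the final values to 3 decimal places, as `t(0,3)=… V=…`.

t(0,3)=1.808 V=112.056

span = t_max - t_min = 4.18 - 0.58 = 3.600
L(0,3) = 168, L_eff = 168/255 = 0.658824
t(0,3) = 4.18 - 3.600·0.658824 = 1.808
Σt over all 8·10 pixels = 86968/425 ≈ 204.6305882
V = pitch²·Σt = 0.74²·86968/425 = 112.056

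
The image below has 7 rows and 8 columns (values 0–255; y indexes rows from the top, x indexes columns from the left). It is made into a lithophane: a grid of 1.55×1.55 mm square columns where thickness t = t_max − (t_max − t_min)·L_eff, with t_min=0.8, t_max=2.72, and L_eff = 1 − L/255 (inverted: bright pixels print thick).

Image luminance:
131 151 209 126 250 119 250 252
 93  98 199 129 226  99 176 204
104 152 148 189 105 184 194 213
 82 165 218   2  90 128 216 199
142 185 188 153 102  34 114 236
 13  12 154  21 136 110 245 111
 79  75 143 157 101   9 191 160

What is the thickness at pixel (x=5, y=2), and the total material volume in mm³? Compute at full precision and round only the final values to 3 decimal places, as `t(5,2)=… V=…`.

t(5,2)=2.185 V=251.841

span = t_max - t_min = 2.72 - 0.8 = 1.920
L(5,2) = 184, L_eff = 1 - 184/255 = 0.278431 (inverted)
t(5,2) = 2.72 - 1.920·0.278431 = 2.185
Σt over all 7·8 pixels = 222752/2125 ≈ 104.8244706
V = pitch²·Σt = 1.55²·222752/2125 = 251.841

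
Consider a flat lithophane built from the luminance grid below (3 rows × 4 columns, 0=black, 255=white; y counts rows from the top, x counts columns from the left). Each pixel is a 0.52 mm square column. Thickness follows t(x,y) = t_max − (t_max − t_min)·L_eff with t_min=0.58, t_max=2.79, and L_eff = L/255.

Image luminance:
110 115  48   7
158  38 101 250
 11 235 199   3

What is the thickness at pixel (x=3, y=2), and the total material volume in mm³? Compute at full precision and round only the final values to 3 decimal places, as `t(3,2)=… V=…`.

t(3,2)=2.764 V=6.065

span = t_max - t_min = 2.79 - 0.58 = 2.210
L(3,2) = 3, L_eff = 3/255 = 0.011765
t(3,2) = 2.79 - 2.210·0.011765 = 2.764
Σt over all 3·4 pixels = 22.43
V = pitch²·Σt = 0.52²·22.43 = 6.065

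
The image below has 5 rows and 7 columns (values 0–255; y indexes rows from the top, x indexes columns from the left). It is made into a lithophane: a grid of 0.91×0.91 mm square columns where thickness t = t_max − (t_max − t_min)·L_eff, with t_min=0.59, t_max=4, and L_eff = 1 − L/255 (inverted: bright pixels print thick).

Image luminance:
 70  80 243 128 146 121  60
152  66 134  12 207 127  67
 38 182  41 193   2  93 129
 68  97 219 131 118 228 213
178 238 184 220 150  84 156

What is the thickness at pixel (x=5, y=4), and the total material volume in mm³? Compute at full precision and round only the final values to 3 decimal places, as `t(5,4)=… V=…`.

span = t_max - t_min = 4 - 0.59 = 3.410
L(5,4) = 84, L_eff = 1 - 84/255 = 0.670588 (inverted)
t(5,4) = 4 - 3.410·0.670588 = 1.713
Σt over all 5·7 pixels = 13911/170 ≈ 81.8294118
V = pitch²·Σt = 0.91²·13911/170 = 67.763

t(5,4)=1.713 V=67.763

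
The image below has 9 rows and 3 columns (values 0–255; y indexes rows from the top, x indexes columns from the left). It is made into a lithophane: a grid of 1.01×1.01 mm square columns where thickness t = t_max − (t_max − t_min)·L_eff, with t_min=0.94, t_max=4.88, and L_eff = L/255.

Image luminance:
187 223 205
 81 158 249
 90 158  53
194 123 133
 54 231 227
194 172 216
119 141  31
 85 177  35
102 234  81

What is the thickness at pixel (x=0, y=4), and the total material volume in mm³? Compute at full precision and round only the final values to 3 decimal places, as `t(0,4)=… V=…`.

span = t_max - t_min = 4.88 - 0.94 = 3.940
L(0,4) = 54, L_eff = 54/255 = 0.211765
t(0,4) = 4.88 - 3.940·0.211765 = 4.046
Σt over all 9·3 pixels = 901199/12750 ≈ 70.6822745
V = pitch²·Σt = 1.01²·901199/12750 = 72.103

t(0,4)=4.046 V=72.103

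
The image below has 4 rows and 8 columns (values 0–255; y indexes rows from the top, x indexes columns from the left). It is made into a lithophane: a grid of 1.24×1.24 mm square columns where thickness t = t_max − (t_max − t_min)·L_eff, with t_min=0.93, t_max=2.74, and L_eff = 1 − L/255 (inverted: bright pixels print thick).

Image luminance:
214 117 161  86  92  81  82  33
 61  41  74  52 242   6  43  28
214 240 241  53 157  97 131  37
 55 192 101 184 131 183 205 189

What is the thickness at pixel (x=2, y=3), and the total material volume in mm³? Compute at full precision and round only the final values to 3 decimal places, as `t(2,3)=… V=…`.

t(2,3)=1.647 V=87.483

span = t_max - t_min = 2.74 - 0.93 = 1.810
L(2,3) = 101, L_eff = 1 - 101/255 = 0.603922 (inverted)
t(2,3) = 2.74 - 1.810·0.603922 = 1.647
Σt over all 4·8 pixels = 1450843/25500 ≈ 56.8958039
V = pitch²·Σt = 1.24²·1450843/25500 = 87.483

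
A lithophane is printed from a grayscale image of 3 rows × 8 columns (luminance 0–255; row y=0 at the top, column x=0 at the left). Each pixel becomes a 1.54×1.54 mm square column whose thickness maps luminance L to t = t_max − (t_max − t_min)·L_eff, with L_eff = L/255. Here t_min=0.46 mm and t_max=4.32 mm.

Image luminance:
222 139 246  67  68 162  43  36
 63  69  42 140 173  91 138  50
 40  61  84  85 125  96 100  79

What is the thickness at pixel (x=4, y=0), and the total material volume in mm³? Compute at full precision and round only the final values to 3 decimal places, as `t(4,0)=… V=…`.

t(4,0)=3.291 V=159.047

span = t_max - t_min = 4.32 - 0.46 = 3.860
L(4,0) = 68, L_eff = 68/255 = 0.266667
t(4,0) = 4.32 - 3.860·0.266667 = 3.291
Σt over all 3·8 pixels = 855053/12750 ≈ 67.0629804
V = pitch²·Σt = 1.54²·855053/12750 = 159.047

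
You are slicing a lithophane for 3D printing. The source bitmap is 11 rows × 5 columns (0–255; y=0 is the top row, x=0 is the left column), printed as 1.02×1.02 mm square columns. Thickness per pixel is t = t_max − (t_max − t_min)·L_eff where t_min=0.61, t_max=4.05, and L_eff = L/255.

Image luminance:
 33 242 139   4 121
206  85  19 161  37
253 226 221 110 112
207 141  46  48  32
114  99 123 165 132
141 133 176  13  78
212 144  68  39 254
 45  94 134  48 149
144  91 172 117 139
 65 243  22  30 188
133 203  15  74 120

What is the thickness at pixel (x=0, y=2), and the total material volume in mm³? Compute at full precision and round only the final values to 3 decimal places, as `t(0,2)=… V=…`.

t(0,2)=0.637 V=139.678

span = t_max - t_min = 4.05 - 0.61 = 3.440
L(0,2) = 253, L_eff = 253/255 = 0.992157
t(0,2) = 4.05 - 3.440·0.992157 = 0.637
Σt over all 11·5 pixels = 684697/5100 ≈ 134.2543137
V = pitch²·Σt = 1.02²·684697/5100 = 139.678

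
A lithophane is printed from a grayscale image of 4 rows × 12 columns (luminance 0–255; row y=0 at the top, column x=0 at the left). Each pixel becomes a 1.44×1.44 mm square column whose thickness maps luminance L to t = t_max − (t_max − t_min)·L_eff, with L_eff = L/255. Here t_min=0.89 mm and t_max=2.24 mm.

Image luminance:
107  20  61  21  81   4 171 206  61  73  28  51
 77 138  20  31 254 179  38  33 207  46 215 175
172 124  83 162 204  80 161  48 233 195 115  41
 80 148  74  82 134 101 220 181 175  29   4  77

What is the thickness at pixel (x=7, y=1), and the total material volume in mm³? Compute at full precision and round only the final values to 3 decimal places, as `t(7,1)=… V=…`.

span = t_max - t_min = 2.24 - 0.89 = 1.350
L(7,1) = 33, L_eff = 33/255 = 0.129412
t(7,1) = 2.24 - 1.350·0.129412 = 2.065
Σt over all 4·12 pixels = 33951/425 ≈ 79.8847059
V = pitch²·Σt = 1.44²·33951/425 = 165.649

t(7,1)=2.065 V=165.649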